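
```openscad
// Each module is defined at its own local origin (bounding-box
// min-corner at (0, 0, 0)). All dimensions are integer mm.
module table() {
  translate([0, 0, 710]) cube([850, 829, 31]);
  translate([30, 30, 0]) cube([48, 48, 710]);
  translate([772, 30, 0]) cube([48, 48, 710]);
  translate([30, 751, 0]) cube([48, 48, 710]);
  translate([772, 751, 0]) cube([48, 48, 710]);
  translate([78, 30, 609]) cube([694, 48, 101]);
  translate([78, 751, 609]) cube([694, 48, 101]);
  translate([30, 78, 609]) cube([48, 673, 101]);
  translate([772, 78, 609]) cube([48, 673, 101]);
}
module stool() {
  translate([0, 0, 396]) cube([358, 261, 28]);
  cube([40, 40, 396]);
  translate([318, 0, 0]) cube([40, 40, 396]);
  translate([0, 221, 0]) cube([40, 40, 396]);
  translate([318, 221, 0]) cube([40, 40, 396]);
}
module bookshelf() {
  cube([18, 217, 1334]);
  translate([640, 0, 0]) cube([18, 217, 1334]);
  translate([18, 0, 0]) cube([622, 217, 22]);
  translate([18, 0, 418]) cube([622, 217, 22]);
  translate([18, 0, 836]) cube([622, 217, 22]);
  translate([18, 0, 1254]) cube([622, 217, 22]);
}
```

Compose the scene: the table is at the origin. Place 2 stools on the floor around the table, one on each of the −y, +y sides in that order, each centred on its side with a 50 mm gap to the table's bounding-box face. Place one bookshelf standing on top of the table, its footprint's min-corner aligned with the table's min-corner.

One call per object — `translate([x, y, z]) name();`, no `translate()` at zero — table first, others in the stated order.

table();
translate([246, -311, 0]) stool();
translate([246, 879, 0]) stool();
translate([0, 0, 741]) bookshelf();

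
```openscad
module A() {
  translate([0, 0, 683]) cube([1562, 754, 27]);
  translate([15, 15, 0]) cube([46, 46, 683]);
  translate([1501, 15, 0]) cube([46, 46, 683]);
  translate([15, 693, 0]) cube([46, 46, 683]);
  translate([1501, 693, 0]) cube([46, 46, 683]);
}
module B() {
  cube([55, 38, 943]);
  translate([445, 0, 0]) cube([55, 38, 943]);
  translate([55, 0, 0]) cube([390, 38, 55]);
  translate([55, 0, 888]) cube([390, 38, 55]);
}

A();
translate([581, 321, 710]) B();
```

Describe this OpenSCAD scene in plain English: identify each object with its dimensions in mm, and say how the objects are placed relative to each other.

A is a table: top 1562 mm (x) × 754 mm (y), 27 mm thick, upper face at z = 710 mm, on four 46×46 mm square legs, each inset 15 mm from the nearest pair of top edges, running from z = 0 to the bottom of the top.

B is a rectangular picture frame lying in the x–z plane (depth along y). The opening is 390 mm wide (x) by 833 mm tall (z), surrounded by a border 55 mm wide on all four sides. The frame is 38 mm deep and is made of two full-height vertical stiles with two horizontal rails fitted between them.

The picture frame is on top of the table.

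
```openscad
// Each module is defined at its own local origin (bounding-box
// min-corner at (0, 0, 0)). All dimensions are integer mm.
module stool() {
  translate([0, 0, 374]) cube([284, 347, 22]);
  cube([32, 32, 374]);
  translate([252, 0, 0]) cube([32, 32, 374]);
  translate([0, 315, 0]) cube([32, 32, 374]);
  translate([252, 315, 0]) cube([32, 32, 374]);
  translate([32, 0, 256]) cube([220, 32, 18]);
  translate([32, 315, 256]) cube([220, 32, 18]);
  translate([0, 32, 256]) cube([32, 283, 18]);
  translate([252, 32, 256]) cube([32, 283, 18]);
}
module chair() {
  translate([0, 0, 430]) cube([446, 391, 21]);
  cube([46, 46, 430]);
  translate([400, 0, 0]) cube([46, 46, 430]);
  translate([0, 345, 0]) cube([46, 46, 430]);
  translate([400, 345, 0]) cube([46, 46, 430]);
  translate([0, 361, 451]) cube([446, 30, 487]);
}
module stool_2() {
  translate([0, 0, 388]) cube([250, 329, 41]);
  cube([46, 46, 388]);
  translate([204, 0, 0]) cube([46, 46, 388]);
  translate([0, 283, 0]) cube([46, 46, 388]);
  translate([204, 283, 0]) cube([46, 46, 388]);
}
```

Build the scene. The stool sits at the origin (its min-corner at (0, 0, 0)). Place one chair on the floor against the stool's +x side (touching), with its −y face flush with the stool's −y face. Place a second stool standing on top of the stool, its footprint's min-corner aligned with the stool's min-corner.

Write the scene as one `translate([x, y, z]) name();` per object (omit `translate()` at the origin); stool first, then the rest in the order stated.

stool();
translate([284, 0, 0]) chair();
translate([0, 0, 396]) stool_2();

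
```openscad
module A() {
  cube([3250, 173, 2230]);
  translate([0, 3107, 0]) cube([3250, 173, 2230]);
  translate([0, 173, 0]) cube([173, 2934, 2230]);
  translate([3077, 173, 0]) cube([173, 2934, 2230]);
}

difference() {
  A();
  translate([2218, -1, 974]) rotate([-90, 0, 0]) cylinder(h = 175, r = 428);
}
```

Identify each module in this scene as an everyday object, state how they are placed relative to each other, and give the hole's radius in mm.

A is a house frame. The house frame has a circular hole through its front wall. The hole's radius is 428 mm.

The subtracted cylinder has r = 428 mm.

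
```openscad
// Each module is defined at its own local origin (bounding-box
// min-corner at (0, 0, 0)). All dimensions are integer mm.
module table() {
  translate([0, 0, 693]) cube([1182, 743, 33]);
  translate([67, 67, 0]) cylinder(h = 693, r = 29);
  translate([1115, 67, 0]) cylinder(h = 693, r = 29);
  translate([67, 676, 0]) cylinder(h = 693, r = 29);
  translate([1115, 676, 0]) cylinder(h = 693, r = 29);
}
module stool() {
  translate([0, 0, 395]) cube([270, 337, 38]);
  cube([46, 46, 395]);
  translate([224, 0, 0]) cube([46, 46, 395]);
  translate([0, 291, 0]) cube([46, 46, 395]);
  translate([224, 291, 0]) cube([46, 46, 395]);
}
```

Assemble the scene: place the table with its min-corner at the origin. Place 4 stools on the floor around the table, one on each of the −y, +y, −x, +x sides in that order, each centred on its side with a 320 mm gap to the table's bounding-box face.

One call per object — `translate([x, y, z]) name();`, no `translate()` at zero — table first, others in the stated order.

table();
translate([456, -657, 0]) stool();
translate([456, 1063, 0]) stool();
translate([-590, 203, 0]) stool();
translate([1502, 203, 0]) stool();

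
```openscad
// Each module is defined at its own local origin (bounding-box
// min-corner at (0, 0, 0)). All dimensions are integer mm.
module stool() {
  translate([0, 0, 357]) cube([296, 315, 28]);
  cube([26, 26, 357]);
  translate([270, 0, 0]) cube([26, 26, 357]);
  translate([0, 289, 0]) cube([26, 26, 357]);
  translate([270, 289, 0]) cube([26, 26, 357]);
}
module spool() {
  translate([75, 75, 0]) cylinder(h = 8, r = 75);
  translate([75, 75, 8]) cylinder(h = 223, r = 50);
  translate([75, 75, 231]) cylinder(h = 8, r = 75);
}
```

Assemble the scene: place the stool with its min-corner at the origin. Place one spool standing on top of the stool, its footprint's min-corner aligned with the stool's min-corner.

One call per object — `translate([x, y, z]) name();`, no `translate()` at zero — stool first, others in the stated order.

stool();
translate([0, 0, 385]) spool();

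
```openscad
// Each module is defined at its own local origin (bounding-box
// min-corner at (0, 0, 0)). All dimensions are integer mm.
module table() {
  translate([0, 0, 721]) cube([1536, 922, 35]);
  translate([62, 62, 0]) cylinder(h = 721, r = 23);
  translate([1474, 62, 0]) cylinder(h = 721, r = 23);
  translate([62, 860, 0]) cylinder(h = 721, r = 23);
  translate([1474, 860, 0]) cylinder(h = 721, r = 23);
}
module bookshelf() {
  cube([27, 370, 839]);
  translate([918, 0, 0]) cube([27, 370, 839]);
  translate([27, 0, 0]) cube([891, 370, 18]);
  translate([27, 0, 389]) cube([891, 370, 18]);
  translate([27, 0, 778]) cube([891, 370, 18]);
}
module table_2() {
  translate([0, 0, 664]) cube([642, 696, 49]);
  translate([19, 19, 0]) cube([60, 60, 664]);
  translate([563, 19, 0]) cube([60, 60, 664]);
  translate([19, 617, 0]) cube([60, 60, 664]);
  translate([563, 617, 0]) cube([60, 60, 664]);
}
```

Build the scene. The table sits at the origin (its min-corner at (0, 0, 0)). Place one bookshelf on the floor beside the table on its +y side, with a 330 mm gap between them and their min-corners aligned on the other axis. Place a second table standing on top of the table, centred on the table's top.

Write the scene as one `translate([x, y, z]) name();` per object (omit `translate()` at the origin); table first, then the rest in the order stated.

table();
translate([0, 1252, 0]) bookshelf();
translate([447, 113, 756]) table_2();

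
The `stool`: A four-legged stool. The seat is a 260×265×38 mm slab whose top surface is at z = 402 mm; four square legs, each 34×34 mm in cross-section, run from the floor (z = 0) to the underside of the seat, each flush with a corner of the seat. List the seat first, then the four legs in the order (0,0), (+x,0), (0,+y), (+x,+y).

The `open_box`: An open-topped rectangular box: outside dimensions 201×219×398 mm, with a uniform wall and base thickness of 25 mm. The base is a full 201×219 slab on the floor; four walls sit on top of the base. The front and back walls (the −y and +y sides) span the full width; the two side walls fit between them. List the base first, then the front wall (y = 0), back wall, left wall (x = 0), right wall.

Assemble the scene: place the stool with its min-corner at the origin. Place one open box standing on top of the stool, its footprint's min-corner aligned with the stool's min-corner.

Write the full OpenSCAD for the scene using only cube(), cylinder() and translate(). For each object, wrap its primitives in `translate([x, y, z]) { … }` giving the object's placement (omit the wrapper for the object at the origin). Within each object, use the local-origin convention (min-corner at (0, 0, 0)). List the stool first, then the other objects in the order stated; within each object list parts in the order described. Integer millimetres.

translate([0, 0, 364]) cube([260, 265, 38]);
cube([34, 34, 364]);
translate([226, 0, 0]) cube([34, 34, 364]);
translate([0, 231, 0]) cube([34, 34, 364]);
translate([226, 231, 0]) cube([34, 34, 364]);
translate([0, 0, 402]) {
  cube([201, 219, 25]);
  translate([0, 0, 25]) cube([201, 25, 373]);
  translate([0, 194, 25]) cube([201, 25, 373]);
  translate([0, 25, 25]) cube([25, 169, 373]);
  translate([176, 25, 25]) cube([25, 169, 373]);
}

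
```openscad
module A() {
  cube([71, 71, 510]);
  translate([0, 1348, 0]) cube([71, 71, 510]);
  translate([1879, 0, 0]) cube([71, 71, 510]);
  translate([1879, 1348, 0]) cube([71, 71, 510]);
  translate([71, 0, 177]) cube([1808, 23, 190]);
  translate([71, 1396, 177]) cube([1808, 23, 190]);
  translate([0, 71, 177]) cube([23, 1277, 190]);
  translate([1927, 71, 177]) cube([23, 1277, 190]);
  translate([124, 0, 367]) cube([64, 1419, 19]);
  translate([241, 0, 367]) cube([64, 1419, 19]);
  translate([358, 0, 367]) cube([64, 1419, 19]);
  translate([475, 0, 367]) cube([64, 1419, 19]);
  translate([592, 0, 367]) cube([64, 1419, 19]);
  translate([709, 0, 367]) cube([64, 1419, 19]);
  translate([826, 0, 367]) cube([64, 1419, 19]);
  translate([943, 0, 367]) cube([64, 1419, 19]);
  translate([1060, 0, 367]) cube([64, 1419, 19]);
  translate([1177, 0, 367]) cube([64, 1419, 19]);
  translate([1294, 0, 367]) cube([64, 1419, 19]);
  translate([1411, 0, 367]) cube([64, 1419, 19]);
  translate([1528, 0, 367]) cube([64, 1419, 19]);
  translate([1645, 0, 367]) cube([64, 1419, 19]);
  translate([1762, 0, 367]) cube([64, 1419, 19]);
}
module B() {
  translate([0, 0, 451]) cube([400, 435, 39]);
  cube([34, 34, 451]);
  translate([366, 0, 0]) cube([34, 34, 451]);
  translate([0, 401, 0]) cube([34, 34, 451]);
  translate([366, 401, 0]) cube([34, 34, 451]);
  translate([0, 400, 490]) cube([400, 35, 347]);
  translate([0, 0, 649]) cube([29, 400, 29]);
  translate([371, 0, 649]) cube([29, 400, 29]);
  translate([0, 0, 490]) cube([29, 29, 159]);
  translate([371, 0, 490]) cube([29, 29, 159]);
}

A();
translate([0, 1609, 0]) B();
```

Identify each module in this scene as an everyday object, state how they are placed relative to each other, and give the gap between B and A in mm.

A is a bed frame. B is a chair. The chair is on the floor beside the bed frame on its +y side. The gap between the chair and the bed frame is 190 mm.

The chair's nearest face is 190 mm from the bed frame's +y face.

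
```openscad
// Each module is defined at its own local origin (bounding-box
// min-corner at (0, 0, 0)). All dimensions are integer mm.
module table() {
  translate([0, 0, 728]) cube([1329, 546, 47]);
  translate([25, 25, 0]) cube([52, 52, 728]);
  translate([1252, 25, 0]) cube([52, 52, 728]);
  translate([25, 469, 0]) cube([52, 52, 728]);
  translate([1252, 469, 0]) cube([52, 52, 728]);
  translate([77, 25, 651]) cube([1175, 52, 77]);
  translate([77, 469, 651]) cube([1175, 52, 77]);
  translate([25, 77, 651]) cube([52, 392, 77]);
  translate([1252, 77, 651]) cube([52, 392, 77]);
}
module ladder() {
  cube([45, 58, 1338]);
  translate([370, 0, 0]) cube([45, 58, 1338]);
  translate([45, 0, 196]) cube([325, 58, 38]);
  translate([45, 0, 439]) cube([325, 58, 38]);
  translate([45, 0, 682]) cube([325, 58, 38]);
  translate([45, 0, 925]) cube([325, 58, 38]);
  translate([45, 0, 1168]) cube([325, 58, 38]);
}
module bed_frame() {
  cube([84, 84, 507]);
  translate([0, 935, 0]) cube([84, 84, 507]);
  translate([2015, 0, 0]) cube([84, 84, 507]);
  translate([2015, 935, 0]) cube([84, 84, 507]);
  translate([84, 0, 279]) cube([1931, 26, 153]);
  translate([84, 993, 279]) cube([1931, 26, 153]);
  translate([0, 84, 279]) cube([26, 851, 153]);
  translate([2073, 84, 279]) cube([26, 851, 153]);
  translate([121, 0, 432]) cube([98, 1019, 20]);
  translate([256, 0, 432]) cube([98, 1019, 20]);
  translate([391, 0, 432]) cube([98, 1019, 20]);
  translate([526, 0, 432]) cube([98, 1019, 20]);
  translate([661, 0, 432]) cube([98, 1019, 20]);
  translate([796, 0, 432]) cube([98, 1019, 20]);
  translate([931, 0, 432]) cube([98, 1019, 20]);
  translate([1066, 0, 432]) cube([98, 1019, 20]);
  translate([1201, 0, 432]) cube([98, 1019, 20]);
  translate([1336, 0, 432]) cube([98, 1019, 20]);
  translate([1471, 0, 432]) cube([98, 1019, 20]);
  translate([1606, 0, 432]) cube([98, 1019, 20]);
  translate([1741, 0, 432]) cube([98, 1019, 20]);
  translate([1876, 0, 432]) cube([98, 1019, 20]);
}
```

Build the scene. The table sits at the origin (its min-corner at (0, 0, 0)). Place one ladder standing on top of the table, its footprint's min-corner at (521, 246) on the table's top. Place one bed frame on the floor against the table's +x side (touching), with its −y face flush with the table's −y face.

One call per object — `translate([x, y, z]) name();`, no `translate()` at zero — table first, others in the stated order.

table();
translate([521, 246, 775]) ladder();
translate([1329, 0, 0]) bed_frame();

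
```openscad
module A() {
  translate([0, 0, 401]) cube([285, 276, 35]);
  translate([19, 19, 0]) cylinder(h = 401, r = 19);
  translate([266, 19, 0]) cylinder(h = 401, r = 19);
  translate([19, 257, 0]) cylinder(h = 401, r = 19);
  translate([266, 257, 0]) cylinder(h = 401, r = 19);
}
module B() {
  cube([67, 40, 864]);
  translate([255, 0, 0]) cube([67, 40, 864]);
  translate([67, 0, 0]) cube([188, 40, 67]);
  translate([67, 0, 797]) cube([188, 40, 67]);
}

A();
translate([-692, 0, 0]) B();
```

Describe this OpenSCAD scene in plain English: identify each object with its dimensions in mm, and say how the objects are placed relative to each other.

A is a four-legged stool. The seat is a 285×276×35 mm slab whose top surface is at z = 436 mm; four round legs, each 38 mm in diameter, run from the floor (z = 0) to the underside of the seat, each leg's axis is inset half a diameter from the nearest pair of seat edges (so the leg's bounding box is flush with the corner).

B is a rectangular picture frame lying in the x–z plane (depth along y). The opening is 188 mm wide (x) by 730 mm tall (z), surrounded by a border 67 mm wide on all four sides. The frame is 40 mm deep and is made of two full-height vertical stiles with two horizontal rails fitted between them.

The picture frame is on the floor beside the stool on its −x side.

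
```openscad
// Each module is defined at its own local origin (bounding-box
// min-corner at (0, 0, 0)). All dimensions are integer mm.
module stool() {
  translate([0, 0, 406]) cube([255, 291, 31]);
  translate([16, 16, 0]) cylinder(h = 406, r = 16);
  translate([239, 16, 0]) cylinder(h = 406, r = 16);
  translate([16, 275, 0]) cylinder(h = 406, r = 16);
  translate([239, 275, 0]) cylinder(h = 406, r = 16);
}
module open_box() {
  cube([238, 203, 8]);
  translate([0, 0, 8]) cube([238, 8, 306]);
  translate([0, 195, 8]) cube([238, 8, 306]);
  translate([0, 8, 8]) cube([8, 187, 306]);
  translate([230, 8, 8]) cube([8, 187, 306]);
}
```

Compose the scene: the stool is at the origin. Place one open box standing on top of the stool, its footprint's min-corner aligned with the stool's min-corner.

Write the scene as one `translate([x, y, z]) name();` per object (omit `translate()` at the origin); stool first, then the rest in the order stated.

stool();
translate([0, 0, 437]) open_box();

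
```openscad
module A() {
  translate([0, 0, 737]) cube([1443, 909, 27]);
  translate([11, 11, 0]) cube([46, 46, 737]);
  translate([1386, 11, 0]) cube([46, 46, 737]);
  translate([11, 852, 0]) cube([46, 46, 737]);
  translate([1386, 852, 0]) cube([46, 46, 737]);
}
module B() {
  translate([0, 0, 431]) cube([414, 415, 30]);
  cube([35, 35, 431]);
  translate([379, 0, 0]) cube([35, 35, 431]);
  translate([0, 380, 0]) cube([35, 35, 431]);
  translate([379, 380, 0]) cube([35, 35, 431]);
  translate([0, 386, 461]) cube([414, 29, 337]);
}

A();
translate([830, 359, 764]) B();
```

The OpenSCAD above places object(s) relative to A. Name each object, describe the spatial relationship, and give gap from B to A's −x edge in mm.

A is a table. B is a chair. The chair is on top of the table. The gap from the chair to the table's −x edge is 830 mm.

The chair's min-x is at 830; the table's min-x is 0; gap = 830 mm.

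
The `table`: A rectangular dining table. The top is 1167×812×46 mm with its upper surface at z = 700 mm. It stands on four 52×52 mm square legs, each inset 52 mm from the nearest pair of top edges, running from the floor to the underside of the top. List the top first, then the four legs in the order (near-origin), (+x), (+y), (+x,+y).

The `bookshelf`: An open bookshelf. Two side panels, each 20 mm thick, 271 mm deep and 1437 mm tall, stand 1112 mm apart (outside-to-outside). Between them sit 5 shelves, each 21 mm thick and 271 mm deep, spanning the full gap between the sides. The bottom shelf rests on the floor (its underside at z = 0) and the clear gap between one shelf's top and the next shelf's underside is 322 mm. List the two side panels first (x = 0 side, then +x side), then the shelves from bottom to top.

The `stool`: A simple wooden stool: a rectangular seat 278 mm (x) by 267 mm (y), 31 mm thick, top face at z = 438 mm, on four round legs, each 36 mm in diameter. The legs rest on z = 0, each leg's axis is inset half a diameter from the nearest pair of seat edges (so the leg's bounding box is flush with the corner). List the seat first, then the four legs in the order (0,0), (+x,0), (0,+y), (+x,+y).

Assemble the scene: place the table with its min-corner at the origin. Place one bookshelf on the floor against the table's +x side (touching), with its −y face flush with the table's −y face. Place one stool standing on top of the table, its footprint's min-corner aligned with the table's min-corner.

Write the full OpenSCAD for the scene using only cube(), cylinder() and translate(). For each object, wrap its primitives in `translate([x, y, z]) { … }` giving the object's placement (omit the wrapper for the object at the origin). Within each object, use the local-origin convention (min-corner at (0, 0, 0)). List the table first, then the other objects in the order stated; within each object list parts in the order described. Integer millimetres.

translate([0, 0, 654]) cube([1167, 812, 46]);
translate([52, 52, 0]) cube([52, 52, 654]);
translate([1063, 52, 0]) cube([52, 52, 654]);
translate([52, 708, 0]) cube([52, 52, 654]);
translate([1063, 708, 0]) cube([52, 52, 654]);
translate([1167, 0, 0]) {
  cube([20, 271, 1437]);
  translate([1092, 0, 0]) cube([20, 271, 1437]);
  translate([20, 0, 0]) cube([1072, 271, 21]);
  translate([20, 0, 343]) cube([1072, 271, 21]);
  translate([20, 0, 686]) cube([1072, 271, 21]);
  translate([20, 0, 1029]) cube([1072, 271, 21]);
  translate([20, 0, 1372]) cube([1072, 271, 21]);
}
translate([0, 0, 700]) {
  translate([0, 0, 407]) cube([278, 267, 31]);
  translate([18, 18, 0]) cylinder(h = 407, r = 18);
  translate([260, 18, 0]) cylinder(h = 407, r = 18);
  translate([18, 249, 0]) cylinder(h = 407, r = 18);
  translate([260, 249, 0]) cylinder(h = 407, r = 18);
}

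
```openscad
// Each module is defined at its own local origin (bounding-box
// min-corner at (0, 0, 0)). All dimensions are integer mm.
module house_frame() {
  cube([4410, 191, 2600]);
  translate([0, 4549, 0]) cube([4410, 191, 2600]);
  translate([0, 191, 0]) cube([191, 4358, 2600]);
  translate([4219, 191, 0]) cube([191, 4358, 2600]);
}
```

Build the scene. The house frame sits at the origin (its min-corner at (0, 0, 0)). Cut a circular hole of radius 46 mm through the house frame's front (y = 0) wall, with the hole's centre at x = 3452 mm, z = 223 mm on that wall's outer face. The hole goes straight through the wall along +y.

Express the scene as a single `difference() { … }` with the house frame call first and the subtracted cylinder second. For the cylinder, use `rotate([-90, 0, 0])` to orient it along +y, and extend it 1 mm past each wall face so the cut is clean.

difference() {
  house_frame();
  translate([3452, -1, 223]) rotate([-90, 0, 0]) cylinder(h = 193, r = 46);
}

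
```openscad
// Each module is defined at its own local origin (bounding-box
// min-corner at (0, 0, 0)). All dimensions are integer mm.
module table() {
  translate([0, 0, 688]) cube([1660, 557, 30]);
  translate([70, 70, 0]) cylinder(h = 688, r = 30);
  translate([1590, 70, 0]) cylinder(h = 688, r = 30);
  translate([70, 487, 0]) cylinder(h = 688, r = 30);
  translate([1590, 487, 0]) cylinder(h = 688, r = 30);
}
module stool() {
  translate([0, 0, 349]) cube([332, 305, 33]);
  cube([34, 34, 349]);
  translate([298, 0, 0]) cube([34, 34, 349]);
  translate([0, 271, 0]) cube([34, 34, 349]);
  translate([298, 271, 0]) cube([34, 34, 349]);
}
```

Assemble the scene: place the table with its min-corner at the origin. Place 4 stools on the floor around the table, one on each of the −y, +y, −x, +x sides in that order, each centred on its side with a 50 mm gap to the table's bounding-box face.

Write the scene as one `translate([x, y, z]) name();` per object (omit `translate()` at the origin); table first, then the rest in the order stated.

table();
translate([664, -355, 0]) stool();
translate([664, 607, 0]) stool();
translate([-382, 126, 0]) stool();
translate([1710, 126, 0]) stool();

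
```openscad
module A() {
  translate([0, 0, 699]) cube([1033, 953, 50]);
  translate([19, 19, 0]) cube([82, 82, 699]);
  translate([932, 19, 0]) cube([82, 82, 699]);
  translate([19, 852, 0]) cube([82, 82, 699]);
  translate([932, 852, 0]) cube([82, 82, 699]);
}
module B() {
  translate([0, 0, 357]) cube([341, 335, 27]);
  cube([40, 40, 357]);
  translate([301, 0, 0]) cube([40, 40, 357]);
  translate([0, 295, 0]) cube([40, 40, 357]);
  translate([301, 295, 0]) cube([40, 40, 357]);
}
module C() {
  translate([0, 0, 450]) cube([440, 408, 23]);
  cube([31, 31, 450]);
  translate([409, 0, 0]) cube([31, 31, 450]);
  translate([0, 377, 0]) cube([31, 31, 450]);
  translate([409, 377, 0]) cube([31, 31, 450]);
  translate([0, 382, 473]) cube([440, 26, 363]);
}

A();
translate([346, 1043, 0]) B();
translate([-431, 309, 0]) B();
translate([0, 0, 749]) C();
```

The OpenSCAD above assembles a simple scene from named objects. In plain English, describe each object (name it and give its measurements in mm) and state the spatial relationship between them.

A is a table with a 1033×953 mm rectangular top, 50 mm thick, top surface at z = 749 mm, supported by four 82×82 mm square legs, each inset 19 mm from the nearest pair of top edges, running from the floor.

B is a four-legged stool. The seat is 341×335 mm, 27 mm thick, top at z = 384 mm. It stands on four square legs, each 40×40 mm in cross-section, from z = 0 to the seat underside, each flush with a corner of the seat.

C is a chair. The seat is a 440×408×23 mm slab with its top at z = 473 mm, on four 31×31 mm corner legs (flush with the seat edges, standing on z = 0). A flat backrest 26 mm thick, 363 mm tall, spans the full seat width and rises from the seat top along its +y edge, rear face flush with the rear of the seat.

Two stools sit around the table at the +y, −x sides. The chair is on top of the table.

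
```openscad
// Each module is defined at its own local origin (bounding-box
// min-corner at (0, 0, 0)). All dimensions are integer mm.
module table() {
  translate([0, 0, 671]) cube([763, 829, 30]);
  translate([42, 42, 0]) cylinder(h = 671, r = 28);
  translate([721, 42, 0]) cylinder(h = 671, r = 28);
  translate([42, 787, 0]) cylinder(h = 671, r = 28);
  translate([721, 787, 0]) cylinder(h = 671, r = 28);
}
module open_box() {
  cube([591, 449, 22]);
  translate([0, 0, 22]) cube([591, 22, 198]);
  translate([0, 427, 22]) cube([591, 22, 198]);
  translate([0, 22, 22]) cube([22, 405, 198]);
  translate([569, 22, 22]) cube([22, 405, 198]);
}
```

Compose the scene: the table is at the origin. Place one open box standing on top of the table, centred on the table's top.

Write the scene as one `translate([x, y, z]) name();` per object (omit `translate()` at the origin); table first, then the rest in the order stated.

table();
translate([86, 190, 701]) open_box();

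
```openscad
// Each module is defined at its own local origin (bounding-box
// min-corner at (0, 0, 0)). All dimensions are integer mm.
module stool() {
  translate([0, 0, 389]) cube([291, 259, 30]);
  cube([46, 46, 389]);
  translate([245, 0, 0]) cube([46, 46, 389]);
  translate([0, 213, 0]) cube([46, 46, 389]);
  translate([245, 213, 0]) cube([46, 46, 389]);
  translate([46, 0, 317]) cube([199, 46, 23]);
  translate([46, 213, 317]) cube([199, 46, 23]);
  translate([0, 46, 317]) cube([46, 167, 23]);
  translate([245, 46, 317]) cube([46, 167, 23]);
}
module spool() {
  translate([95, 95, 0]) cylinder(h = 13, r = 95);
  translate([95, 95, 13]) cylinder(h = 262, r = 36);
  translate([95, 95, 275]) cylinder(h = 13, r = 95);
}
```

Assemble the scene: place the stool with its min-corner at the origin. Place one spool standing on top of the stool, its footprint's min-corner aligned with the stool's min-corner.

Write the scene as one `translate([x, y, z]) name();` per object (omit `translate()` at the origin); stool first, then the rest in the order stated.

stool();
translate([0, 0, 419]) spool();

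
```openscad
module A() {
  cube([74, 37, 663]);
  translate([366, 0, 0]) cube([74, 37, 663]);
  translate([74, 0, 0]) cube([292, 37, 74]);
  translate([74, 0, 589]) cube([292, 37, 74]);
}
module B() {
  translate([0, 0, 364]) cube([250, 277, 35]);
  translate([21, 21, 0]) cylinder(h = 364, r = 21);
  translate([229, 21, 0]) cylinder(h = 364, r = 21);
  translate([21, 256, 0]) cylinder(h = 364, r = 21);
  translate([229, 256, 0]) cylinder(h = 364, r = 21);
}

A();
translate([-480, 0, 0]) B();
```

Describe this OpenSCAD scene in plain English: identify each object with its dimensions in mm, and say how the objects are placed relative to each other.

A is a picture frame with a 292×515 mm rectangular opening (x by z) and a uniform 74 mm border on every side. Frame depth is 37 mm along y. It is built from two vertical stiles running the full outside height and two horizontal rails spanning the gap between the stiles.

B is a four-legged stool. The seat is 250×277 mm, 35 mm thick, top at z = 399 mm. It stands on four round legs, each 42 mm in diameter, from z = 0 to the seat underside, each leg's axis is inset half a diameter from the nearest pair of seat edges (so the leg's bounding box is flush with the corner).

The stool is on the floor beside the picture frame on its −x side.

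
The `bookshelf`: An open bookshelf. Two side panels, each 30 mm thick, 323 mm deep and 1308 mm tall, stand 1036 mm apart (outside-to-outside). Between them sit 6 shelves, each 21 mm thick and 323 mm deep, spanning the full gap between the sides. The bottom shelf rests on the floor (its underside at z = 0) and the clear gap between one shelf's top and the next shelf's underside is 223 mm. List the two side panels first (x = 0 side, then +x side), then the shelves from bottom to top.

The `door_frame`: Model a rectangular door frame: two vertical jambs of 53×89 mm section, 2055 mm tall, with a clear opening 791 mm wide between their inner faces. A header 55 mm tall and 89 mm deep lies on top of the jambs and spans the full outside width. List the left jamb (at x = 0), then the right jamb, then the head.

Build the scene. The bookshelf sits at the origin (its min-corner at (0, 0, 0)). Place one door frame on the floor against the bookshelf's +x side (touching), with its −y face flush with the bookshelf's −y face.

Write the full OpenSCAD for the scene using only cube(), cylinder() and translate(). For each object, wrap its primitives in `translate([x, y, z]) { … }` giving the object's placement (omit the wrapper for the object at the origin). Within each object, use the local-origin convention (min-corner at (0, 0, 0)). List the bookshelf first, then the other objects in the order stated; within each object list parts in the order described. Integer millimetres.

cube([30, 323, 1308]);
translate([1006, 0, 0]) cube([30, 323, 1308]);
translate([30, 0, 0]) cube([976, 323, 21]);
translate([30, 0, 244]) cube([976, 323, 21]);
translate([30, 0, 488]) cube([976, 323, 21]);
translate([30, 0, 732]) cube([976, 323, 21]);
translate([30, 0, 976]) cube([976, 323, 21]);
translate([30, 0, 1220]) cube([976, 323, 21]);
translate([1036, 0, 0]) {
  cube([53, 89, 2055]);
  translate([844, 0, 0]) cube([53, 89, 2055]);
  translate([0, 0, 2055]) cube([897, 89, 55]);
}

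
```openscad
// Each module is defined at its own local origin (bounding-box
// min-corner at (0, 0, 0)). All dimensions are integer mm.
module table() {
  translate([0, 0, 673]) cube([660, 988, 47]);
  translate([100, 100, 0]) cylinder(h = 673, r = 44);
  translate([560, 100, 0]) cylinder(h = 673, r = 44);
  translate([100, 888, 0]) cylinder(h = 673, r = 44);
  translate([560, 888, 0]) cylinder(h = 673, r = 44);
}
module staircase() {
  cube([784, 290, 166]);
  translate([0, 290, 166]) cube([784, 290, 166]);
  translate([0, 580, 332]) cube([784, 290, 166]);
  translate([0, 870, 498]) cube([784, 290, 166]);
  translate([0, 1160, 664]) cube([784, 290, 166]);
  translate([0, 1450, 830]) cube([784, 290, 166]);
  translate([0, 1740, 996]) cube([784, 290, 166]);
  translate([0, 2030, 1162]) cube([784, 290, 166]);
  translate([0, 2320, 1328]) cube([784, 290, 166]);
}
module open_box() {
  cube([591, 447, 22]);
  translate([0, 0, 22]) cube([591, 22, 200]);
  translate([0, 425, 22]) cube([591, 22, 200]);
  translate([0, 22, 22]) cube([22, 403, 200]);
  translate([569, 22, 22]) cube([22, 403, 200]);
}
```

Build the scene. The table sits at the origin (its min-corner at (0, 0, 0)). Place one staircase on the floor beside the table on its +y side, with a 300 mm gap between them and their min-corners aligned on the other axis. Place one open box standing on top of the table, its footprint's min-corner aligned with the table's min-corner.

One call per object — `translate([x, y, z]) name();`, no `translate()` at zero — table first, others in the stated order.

table();
translate([0, 1288, 0]) staircase();
translate([0, 0, 720]) open_box();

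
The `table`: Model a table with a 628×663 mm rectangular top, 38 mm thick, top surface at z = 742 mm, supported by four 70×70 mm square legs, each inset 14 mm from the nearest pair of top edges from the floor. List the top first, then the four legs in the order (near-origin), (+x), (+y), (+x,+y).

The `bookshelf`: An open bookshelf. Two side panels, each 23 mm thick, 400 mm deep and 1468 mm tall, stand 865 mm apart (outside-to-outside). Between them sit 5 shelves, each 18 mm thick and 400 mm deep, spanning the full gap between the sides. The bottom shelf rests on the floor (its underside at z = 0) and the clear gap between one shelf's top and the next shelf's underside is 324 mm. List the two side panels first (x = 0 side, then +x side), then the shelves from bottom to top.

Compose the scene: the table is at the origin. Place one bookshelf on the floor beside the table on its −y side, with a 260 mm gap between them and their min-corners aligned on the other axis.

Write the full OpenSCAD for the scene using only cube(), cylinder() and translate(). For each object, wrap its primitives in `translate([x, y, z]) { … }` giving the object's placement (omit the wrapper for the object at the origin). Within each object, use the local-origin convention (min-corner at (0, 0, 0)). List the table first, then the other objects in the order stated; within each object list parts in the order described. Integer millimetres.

translate([0, 0, 704]) cube([628, 663, 38]);
translate([14, 14, 0]) cube([70, 70, 704]);
translate([544, 14, 0]) cube([70, 70, 704]);
translate([14, 579, 0]) cube([70, 70, 704]);
translate([544, 579, 0]) cube([70, 70, 704]);
translate([0, -660, 0]) {
  cube([23, 400, 1468]);
  translate([842, 0, 0]) cube([23, 400, 1468]);
  translate([23, 0, 0]) cube([819, 400, 18]);
  translate([23, 0, 342]) cube([819, 400, 18]);
  translate([23, 0, 684]) cube([819, 400, 18]);
  translate([23, 0, 1026]) cube([819, 400, 18]);
  translate([23, 0, 1368]) cube([819, 400, 18]);
}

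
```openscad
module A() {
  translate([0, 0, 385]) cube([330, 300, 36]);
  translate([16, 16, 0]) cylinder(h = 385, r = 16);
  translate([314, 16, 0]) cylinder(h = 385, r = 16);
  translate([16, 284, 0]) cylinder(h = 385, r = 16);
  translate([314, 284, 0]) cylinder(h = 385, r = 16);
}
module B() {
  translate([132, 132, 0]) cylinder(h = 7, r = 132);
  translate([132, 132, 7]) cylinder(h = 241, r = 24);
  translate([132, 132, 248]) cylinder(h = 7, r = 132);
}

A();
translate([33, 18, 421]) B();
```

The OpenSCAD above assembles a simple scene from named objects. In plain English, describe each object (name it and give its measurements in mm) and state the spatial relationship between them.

A is a simple wooden stool: a rectangular seat 330 mm (x) by 300 mm (y), 36 mm thick, top face at z = 421 mm, on four round legs, each 32 mm in diameter. The legs rest on z = 0, each leg's axis is inset half a diameter from the nearest pair of seat edges (so the leg's bounding box is flush with the corner).

B is a spool: two coaxial disc flanges of radius 132 mm and thickness 7 mm, joined by a core cylinder of radius 24 mm and height 241 mm. The lower flange rests on z = 0 and the three cylinders share a vertical axis.

The spool is on top of the stool, centred.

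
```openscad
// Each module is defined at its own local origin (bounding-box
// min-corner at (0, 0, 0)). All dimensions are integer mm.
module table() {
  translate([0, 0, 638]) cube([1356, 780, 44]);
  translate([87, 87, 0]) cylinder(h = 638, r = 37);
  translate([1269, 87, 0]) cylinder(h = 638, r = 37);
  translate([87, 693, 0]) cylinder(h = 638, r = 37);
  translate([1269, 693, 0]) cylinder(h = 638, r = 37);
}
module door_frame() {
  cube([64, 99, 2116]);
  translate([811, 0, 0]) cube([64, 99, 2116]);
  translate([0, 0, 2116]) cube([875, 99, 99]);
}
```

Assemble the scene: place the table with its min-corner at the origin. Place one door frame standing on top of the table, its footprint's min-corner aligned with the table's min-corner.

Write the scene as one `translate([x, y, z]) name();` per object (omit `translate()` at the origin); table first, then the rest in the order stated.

table();
translate([0, 0, 682]) door_frame();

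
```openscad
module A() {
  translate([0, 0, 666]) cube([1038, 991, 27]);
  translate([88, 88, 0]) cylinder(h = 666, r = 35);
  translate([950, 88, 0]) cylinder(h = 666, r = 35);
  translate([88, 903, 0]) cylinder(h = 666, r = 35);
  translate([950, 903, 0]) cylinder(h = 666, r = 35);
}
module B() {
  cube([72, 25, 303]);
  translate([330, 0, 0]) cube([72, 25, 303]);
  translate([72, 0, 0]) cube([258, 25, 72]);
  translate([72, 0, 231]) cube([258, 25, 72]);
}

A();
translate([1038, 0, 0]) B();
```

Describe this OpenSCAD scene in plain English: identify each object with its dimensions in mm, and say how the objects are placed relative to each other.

A is a table with a 1038×991 mm rectangular top, 27 mm thick, top surface at z = 693 mm, supported by four round legs of 70 mm diameter, each leg's bounding box inset 53 mm from the nearest pair of top edges, running from the floor.

B is a rectangular picture frame lying in the x–z plane (depth along y). The opening is 258 mm wide (x) by 159 mm tall (z), surrounded by a border 72 mm wide on all four sides. The frame is 25 mm deep and is made of two full-height vertical stiles with two horizontal rails fitted between them.

The picture frame is against the table's +x side, with their −y faces flush.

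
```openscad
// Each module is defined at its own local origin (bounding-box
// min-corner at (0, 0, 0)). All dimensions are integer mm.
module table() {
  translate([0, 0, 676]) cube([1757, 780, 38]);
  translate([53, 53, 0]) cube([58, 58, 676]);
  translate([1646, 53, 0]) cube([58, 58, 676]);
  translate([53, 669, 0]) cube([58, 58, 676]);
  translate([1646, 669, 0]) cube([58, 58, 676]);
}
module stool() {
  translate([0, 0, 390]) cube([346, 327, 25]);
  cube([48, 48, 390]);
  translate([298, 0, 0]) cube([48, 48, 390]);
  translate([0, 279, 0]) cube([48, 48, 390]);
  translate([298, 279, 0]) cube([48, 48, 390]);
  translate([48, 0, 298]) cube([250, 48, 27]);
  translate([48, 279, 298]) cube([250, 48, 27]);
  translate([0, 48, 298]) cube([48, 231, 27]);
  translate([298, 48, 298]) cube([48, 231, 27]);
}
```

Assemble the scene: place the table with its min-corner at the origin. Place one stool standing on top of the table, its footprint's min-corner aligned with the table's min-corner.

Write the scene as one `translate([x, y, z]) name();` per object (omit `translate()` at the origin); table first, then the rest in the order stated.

table();
translate([0, 0, 714]) stool();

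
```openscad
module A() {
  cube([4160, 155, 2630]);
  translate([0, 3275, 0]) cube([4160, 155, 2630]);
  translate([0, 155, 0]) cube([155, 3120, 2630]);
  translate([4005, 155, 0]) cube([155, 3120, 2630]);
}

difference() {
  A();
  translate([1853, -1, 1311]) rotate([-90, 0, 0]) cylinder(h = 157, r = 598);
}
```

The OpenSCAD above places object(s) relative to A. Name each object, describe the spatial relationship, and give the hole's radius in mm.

The subtracted cylinder has r = 598 mm.

A is a house frame. The house frame has a circular hole through its front wall. The hole's radius is 598 mm.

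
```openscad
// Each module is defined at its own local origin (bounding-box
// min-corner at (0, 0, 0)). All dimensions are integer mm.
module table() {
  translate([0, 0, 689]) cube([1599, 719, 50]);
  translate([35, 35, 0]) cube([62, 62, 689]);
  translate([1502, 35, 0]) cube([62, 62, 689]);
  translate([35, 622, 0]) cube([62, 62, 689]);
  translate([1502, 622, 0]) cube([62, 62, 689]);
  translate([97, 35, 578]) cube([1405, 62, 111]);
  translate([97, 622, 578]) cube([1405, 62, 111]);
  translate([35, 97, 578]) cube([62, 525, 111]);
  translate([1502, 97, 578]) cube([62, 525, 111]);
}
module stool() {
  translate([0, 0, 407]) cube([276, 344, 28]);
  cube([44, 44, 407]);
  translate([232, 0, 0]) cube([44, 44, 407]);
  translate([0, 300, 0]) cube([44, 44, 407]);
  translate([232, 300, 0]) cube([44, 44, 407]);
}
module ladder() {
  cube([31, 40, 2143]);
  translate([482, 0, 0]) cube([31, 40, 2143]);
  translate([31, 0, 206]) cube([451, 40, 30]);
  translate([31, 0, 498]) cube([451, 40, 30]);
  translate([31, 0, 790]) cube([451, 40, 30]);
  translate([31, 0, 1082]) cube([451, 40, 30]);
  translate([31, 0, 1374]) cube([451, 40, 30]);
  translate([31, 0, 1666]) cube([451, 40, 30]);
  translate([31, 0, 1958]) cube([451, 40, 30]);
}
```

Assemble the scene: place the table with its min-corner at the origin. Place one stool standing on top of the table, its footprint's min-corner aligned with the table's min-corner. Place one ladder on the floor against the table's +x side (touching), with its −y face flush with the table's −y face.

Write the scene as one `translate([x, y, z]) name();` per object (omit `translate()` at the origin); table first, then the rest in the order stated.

table();
translate([0, 0, 739]) stool();
translate([1599, 0, 0]) ladder();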